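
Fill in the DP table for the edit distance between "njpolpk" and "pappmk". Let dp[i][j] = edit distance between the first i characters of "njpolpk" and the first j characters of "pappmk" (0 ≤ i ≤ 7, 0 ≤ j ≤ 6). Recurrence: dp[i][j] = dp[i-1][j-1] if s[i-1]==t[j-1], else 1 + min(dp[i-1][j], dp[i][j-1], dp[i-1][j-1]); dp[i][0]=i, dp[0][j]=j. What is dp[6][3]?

4

   ''  p  a  p  p  m  k
''  0  1  2  3  4  5  6
 n  1  1  2  3  4  5  6
 j  2  2  2  3  4  5  6
 p  3  2  3  2  3  4  5
 o  4  3  3  3  3  4  5
 l  5  4  4  4  4  4  5
 p  6  5  5  4  4  5  5
 k  7  6  6  5  5  5  5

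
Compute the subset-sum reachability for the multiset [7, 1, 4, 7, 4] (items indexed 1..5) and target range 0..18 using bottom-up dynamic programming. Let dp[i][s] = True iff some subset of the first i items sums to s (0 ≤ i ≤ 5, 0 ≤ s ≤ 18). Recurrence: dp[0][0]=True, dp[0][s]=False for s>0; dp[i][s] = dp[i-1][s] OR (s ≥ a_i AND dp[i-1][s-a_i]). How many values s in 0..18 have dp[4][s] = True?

11

i\s   0   1   2   3   4   5   6   7   8   9  10  11  12  13  14  15  16  17  18
  0   T   F   F   F   F   F   F   F   F   F   F   F   F   F   F   F   F   F   F
  1   T   F   F   F   F   F   F   T   F   F   F   F   F   F   F   F   F   F   F
  2   T   T   F   F   F   F   F   T   T   F   F   F   F   F   F   F   F   F   F
  3   T   T   F   F   T   T   F   T   T   F   F   T   T   F   F   F   F   F   F
  4   T   T   F   F   T   T   F   T   T   F   F   T   T   F   T   T   F   F   T
  5   T   T   F   F   T   T   F   T   T   T   F   T   T   F   T   T   T   F   T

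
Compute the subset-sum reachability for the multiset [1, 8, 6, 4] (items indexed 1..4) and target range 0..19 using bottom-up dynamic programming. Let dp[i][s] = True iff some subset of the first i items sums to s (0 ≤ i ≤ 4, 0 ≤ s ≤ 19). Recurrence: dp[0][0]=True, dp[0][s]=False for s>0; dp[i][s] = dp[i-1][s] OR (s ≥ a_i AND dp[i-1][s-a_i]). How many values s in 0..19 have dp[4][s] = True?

i\s   0   1   2   3   4   5   6   7   8   9  10  11  12  13  14  15  16  17  18  19
  0   T   F   F   F   F   F   F   F   F   F   F   F   F   F   F   F   F   F   F   F
  1   T   T   F   F   F   F   F   F   F   F   F   F   F   F   F   F   F   F   F   F
  2   T   T   F   F   F   F   F   F   T   T   F   F   F   F   F   F   F   F   F   F
  3   T   T   F   F   F   F   T   T   T   T   F   F   F   F   T   T   F   F   F   F
  4   T   T   F   F   T   T   T   T   T   T   T   T   T   T   T   T   F   F   T   T

16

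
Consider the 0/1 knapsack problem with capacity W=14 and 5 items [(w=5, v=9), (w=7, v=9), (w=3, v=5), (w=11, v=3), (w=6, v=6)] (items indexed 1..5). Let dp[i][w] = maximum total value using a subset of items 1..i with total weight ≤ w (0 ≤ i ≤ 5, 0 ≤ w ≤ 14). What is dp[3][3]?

5

i\w   0   1   2   3   4   5   6   7   8   9  10  11  12  13  14
  0   0   0   0   0   0   0   0   0   0   0   0   0   0   0   0
  1   0   0   0   0   0   9   9   9   9   9   9   9   9   9   9
  2   0   0   0   0   0   9   9   9   9   9   9   9  18  18  18
  3   0   0   0   5   5   9   9   9  14  14  14  14  18  18  18
  4   0   0   0   5   5   9   9   9  14  14  14  14  18  18  18
  5   0   0   0   5   5   9   9   9  14  14  14  15  18  18  20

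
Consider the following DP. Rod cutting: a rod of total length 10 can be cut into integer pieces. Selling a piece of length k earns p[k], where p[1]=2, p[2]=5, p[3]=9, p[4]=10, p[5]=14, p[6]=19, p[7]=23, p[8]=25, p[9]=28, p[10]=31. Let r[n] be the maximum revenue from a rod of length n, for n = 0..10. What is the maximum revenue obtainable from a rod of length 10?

   n    0    1    2    3    4    5    6    7    8    9   10
r[n]    0    2    5    9   11   14   19   23   25   28   32

32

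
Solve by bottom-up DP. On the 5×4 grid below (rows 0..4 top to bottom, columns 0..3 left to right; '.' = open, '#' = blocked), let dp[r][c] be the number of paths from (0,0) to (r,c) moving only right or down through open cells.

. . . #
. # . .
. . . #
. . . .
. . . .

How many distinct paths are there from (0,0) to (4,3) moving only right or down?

r\c   0   1   2   3
  0   1   1   1   0
  1   1   0   1   1
  2   1   1   2   0
  3   1   2   4   4
  4   1   3   7  11

11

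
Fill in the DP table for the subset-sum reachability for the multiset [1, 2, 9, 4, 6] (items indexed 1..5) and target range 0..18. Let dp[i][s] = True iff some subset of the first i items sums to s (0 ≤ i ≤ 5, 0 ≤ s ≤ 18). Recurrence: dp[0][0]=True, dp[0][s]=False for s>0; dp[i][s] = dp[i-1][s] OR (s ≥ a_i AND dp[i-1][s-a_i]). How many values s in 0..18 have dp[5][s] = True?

19

i\s   0   1   2   3   4   5   6   7   8   9  10  11  12  13  14  15  16  17  18
  0   T   F   F   F   F   F   F   F   F   F   F   F   F   F   F   F   F   F   F
  1   T   T   F   F   F   F   F   F   F   F   F   F   F   F   F   F   F   F   F
  2   T   T   T   T   F   F   F   F   F   F   F   F   F   F   F   F   F   F   F
  3   T   T   T   T   F   F   F   F   F   T   T   T   T   F   F   F   F   F   F
  4   T   T   T   T   T   T   T   T   F   T   T   T   T   T   T   T   T   F   F
  5   T   T   T   T   T   T   T   T   T   T   T   T   T   T   T   T   T   T   T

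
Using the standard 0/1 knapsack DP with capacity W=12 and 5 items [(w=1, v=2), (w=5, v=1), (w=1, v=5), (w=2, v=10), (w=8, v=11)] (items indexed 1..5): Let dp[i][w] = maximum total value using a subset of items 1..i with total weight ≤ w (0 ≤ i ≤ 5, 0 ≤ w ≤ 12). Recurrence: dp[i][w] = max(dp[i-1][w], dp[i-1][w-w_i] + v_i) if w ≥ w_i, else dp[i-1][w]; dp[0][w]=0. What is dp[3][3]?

i\w   0   1   2   3   4   5   6   7   8   9  10  11  12
  0   0   0   0   0   0   0   0   0   0   0   0   0   0
  1   0   2   2   2   2   2   2   2   2   2   2   2   2
  2   0   2   2   2   2   2   3   3   3   3   3   3   3
  3   0   5   7   7   7   7   7   8   8   8   8   8   8
  4   0   5  10  15  17  17  17  17  17  18  18  18  18
  5   0   5  10  15  17  17  17  17  17  18  21  26  28

7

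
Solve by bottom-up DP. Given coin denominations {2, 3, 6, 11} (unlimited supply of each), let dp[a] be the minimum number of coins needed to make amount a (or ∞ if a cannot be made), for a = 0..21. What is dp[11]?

1

 a  0  1  2  3  4  5  6  7  8  9 10 11 12 13 14 15 16 17 18 19 20 21
dp  0  -  1  1  2  2  1  3  2  2  3  1  2  2  2  3  3  2  3  3  3  4
(- denotes ∞ / unreachable)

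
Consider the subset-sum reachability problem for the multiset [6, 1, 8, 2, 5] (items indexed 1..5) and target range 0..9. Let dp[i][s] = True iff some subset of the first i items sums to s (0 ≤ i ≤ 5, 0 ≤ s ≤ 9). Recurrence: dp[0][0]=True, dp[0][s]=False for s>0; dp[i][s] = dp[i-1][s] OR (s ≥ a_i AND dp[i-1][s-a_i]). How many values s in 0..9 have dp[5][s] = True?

i\s   0   1   2   3   4   5   6   7   8   9
  0   T   F   F   F   F   F   F   F   F   F
  1   T   F   F   F   F   F   T   F   F   F
  2   T   T   F   F   F   F   T   T   F   F
  3   T   T   F   F   F   F   T   T   T   T
  4   T   T   T   T   F   F   T   T   T   T
  5   T   T   T   T   F   T   T   T   T   T

9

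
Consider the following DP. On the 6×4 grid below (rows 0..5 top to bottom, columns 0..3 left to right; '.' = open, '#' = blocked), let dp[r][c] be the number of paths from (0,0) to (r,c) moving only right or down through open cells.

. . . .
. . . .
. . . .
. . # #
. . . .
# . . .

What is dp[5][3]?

r\c   0   1   2   3
  0   1   1   1   1
  1   1   2   3   4
  2   1   3   6  10
  3   1   4   0   0
  4   1   5   5   5
  5   0   5  10  15

15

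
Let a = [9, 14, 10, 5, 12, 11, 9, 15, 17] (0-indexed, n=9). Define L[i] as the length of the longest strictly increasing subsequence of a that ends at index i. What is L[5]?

3

   i    0    1    2    3    4    5    6    7    8
a[i]    9   14   10    5   12   11    9   15   17
L[i]    1    2    2    1    3    3    2    4    5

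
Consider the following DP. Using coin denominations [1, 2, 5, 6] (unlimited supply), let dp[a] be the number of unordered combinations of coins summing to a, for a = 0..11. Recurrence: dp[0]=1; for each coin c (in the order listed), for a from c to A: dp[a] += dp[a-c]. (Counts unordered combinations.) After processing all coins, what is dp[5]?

4

after  coin     0     1     2     3     4     5     6     7     8     9    10    11
          1     1     1     1     1     1     1     1     1     1     1     1     1
          2     1     1     2     2     3     3     4     4     5     5     6     6
          5     1     1     2     2     3     4     5     6     7     8    10    11
          6     1     1     2     2     3     4     6     7     9    10    13    15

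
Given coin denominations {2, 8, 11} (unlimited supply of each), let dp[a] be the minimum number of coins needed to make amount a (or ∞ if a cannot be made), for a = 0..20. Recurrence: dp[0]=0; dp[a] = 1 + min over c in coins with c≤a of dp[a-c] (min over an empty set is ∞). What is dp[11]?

1

 a  0  1  2  3  4  5  6  7  8  9 10 11 12 13 14 15 16 17 18 19 20
dp  0  -  1  -  2  -  3  -  1  -  2  1  3  2  4  3  2  4  3  2  4
(- denotes ∞ / unreachable)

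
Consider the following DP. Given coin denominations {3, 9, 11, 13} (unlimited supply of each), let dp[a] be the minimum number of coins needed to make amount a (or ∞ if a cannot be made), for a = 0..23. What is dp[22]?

 a  0  1  2  3  4  5  6  7  8  9 10 11 12 13 14 15 16 17 18 19 20 21 22 23
dp  0  -  -  1  -  -  2  -  -  1  -  1  2  1  2  3  2  3  2  3  2  3  2  3
(- denotes ∞ / unreachable)

2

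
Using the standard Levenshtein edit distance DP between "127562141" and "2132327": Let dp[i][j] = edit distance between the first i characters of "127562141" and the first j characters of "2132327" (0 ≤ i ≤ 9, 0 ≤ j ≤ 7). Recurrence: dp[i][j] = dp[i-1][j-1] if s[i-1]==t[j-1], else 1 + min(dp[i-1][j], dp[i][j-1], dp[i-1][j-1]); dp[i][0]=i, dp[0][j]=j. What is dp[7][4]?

   ''  2  1  3  2  3  2  7
''  0  1  2  3  4  5  6  7
 1  1  1  1  2  3  4  5  6
 2  2  1  2  2  2  3  4  5
 7  3  2  2  3  3  3  4  4
 5  4  3  3  3  4  4  4  5
 6  5  4  4  4  4  5  5  5
 2  6  5  5  5  4  5  5  6
 1  7  6  5  6  5  5  6  6
 4  8  7  6  6  6  6  6  7
 1  9  8  7  7  7  7  7  7

5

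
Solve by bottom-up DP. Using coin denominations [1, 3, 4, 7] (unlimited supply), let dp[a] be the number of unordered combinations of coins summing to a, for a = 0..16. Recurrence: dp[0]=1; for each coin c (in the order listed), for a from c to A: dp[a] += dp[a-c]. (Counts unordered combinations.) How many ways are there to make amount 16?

after  coin     0     1     2     3     4     5     6     7     8     9    10    11    12    13    14    15    16
          1     1     1     1     1     1     1     1     1     1     1     1     1     1     1     1     1     1
          3     1     1     1     2     2     2     3     3     3     4     4     4     5     5     5     6     6
          4     1     1     1     2     3     3     4     5     6     7     8     9    11    12    13    15    17
          7     1     1     1     2     3     3     4     6     7     8    10    12    14    16    19    22    25

25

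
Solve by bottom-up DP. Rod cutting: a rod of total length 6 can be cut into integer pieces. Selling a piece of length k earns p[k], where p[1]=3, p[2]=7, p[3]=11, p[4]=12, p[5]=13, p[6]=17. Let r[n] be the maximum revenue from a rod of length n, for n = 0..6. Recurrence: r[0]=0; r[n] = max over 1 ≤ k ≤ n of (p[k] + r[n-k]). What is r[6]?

   n    0    1    2    3    4    5    6
r[n]    0    3    7   11   14   18   22

22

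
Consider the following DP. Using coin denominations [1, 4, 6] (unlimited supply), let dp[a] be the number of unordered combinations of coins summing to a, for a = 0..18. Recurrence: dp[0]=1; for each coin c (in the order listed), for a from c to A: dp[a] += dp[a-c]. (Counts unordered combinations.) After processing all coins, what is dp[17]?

10

after  coin     0     1     2     3     4     5     6     7     8     9    10    11    12    13    14    15    16    17    18
          1     1     1     1     1     1     1     1     1     1     1     1     1     1     1     1     1     1     1     1
          4     1     1     1     1     2     2     2     2     3     3     3     3     4     4     4     4     5     5     5
          6     1     1     1     1     2     2     3     3     4     4     5     5     7     7     8     8    10    10    12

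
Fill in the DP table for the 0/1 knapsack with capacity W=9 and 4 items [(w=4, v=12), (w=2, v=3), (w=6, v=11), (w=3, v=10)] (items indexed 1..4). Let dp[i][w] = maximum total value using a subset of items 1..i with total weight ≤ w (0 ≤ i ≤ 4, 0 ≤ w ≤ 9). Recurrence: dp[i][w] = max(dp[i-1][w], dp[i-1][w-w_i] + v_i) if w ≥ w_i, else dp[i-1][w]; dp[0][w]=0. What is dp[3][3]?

3

i\w   0   1   2   3   4   5   6   7   8   9
  0   0   0   0   0   0   0   0   0   0   0
  1   0   0   0   0  12  12  12  12  12  12
  2   0   0   3   3  12  12  15  15  15  15
  3   0   0   3   3  12  12  15  15  15  15
  4   0   0   3  10  12  13  15  22  22  25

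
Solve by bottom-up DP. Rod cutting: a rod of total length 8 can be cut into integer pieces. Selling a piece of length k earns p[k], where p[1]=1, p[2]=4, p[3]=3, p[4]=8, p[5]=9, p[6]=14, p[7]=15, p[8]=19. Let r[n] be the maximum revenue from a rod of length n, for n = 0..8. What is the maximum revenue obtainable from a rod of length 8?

19

   n    0    1    2    3    4    5    6    7    8
r[n]    0    1    4    5    8    9   14   15   19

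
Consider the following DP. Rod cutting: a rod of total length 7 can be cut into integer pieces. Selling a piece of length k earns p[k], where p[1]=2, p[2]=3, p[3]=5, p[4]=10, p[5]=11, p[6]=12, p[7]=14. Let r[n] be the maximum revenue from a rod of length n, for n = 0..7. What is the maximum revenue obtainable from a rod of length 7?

16

   n    0    1    2    3    4    5    6    7
r[n]    0    2    4    6   10   12   14   16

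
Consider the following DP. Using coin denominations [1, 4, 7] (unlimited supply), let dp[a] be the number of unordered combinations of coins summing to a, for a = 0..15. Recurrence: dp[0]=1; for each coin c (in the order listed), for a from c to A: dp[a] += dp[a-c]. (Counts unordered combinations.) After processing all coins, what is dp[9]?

4

after  coin     0     1     2     3     4     5     6     7     8     9    10    11    12    13    14    15
          1     1     1     1     1     1     1     1     1     1     1     1     1     1     1     1     1
          4     1     1     1     1     2     2     2     2     3     3     3     3     4     4     4     4
          7     1     1     1     1     2     2     2     3     4     4     4     5     6     6     7     8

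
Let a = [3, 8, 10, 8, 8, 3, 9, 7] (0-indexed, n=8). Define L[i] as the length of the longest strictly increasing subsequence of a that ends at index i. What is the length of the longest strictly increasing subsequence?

   i    0    1    2    3    4    5    6    7
a[i]    3    8   10    8    8    3    9    7
L[i]    1    2    3    2    2    1    3    2

3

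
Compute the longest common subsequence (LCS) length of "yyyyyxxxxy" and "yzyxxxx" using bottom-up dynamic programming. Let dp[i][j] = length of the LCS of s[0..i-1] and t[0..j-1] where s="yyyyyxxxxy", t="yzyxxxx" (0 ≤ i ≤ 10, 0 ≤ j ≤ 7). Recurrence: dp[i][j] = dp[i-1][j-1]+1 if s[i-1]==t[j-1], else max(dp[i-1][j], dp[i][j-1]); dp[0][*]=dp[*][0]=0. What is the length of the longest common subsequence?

6

   ''  y  z  y  x  x  x  x
''  0  0  0  0  0  0  0  0
 y  0  1  1  1  1  1  1  1
 y  0  1  1  2  2  2  2  2
 y  0  1  1  2  2  2  2  2
 y  0  1  1  2  2  2  2  2
 y  0  1  1  2  2  2  2  2
 x  0  1  1  2  3  3  3  3
 x  0  1  1  2  3  4  4  4
 x  0  1  1  2  3  4  5  5
 x  0  1  1  2  3  4  5  6
 y  0  1  1  2  3  4  5  6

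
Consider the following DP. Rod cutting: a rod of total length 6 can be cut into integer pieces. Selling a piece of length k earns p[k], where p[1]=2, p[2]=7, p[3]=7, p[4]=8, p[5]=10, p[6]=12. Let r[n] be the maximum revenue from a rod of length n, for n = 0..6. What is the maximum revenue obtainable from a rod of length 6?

   n    0    1    2    3    4    5    6
r[n]    0    2    7    9   14   16   21

21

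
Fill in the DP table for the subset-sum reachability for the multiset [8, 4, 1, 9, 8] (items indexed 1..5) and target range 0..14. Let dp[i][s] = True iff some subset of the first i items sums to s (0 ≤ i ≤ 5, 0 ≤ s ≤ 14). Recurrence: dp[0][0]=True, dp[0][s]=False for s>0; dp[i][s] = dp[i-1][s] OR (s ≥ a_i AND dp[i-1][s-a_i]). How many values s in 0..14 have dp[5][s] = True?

10

i\s   0   1   2   3   4   5   6   7   8   9  10  11  12  13  14
  0   T   F   F   F   F   F   F   F   F   F   F   F   F   F   F
  1   T   F   F   F   F   F   F   F   T   F   F   F   F   F   F
  2   T   F   F   F   T   F   F   F   T   F   F   F   T   F   F
  3   T   T   F   F   T   T   F   F   T   T   F   F   T   T   F
  4   T   T   F   F   T   T   F   F   T   T   T   F   T   T   T
  5   T   T   F   F   T   T   F   F   T   T   T   F   T   T   T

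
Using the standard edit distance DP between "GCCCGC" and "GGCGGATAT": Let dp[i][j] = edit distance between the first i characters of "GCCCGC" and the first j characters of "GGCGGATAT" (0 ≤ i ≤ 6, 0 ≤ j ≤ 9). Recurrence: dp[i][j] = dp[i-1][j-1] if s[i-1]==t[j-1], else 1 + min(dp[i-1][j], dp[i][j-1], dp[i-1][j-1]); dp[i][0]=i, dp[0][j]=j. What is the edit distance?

   ''  G  G  C  G  G  A  T  A  T
''  0  1  2  3  4  5  6  7  8  9
 G  1  0  1  2  3  4  5  6  7  8
 C  2  1  1  1  2  3  4  5  6  7
 C  3  2  2  1  2  3  4  5  6  7
 C  4  3  3  2  2  3  4  5  6  7
 G  5  4  3  3  2  2  3  4  5  6
 C  6  5  4  3  3  3  3  4  5  6

6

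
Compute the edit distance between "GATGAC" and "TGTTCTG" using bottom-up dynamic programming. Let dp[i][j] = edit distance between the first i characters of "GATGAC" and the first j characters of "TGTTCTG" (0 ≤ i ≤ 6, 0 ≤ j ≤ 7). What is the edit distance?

5

   ''  T  G  T  T  C  T  G
''  0  1  2  3  4  5  6  7
 G  1  1  1  2  3  4  5  6
 A  2  2  2  2  3  4  5  6
 T  3  2  3  2  2  3  4  5
 G  4  3  2  3  3  3  4  4
 A  5  4  3  3  4  4  4  5
 C  6  5  4  4  4  4  5  5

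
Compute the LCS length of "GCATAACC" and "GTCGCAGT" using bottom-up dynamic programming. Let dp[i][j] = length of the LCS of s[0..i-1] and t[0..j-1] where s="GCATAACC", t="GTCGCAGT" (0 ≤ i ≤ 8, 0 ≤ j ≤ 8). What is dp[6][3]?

   ''  G  T  C  G  C  A  G  T
''  0  0  0  0  0  0  0  0  0
 G  0  1  1  1  1  1  1  1  1
 C  0  1  1  2  2  2  2  2  2
 A  0  1  1  2  2  2  3  3  3
 T  0  1  2  2  2  2  3  3  4
 A  0  1  2  2  2  2  3  3  4
 A  0  1  2  2  2  2  3  3  4
 C  0  1  2  3  3  3  3  3  4
 C  0  1  2  3  3  4  4  4  4

2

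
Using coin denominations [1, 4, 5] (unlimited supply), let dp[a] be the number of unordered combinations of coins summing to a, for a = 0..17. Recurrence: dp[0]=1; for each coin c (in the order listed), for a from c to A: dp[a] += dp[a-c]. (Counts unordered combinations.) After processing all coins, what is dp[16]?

11

after  coin     0     1     2     3     4     5     6     7     8     9    10    11    12    13    14    15    16    17
          1     1     1     1     1     1     1     1     1     1     1     1     1     1     1     1     1     1     1
          4     1     1     1     1     2     2     2     2     3     3     3     3     4     4     4     4     5     5
          5     1     1     1     1     2     3     3     3     4     5     6     6     7     8     9    10    11    12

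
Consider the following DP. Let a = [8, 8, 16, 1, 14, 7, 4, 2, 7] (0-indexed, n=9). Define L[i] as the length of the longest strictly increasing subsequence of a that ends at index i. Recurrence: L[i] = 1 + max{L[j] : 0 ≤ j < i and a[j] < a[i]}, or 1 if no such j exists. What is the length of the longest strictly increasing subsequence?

3

   i    0    1    2    3    4    5    6    7    8
a[i]    8    8   16    1   14    7    4    2    7
L[i]    1    1    2    1    2    2    2    2    3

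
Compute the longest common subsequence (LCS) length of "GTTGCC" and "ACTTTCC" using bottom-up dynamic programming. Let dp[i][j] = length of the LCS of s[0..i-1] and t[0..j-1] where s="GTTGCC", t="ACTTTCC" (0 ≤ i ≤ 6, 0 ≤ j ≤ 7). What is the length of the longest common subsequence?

4

   ''  A  C  T  T  T  C  C
''  0  0  0  0  0  0  0  0
 G  0  0  0  0  0  0  0  0
 T  0  0  0  1  1  1  1  1
 T  0  0  0  1  2  2  2  2
 G  0  0  0  1  2  2  2  2
 C  0  0  1  1  2  2  3  3
 C  0  0  1  1  2  2  3  4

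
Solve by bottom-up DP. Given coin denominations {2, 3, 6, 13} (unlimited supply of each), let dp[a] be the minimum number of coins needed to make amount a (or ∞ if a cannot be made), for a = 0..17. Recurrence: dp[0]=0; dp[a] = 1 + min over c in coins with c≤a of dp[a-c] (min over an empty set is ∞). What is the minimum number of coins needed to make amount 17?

3

 a  0  1  2  3  4  5  6  7  8  9 10 11 12 13 14 15 16 17
dp  0  -  1  1  2  2  1  3  2  2  3  3  2  1  3  2  2  3
(- denotes ∞ / unreachable)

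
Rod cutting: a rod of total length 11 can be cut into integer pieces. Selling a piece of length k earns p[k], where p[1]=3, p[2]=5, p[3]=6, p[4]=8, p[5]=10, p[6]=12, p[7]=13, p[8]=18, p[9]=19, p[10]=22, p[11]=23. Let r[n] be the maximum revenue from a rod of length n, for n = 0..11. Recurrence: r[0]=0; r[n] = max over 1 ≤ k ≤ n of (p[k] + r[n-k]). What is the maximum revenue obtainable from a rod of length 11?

33

   n    0    1    2    3    4    5    6    7    8    9   10   11
r[n]    0    3    6    9   12   15   18   21   24   27   30   33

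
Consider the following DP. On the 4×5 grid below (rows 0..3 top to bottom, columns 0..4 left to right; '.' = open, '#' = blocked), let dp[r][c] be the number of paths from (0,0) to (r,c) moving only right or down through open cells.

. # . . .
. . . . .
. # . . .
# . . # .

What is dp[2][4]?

3

r\c   0   1   2   3   4
  0   1   0   0   0   0
  1   1   1   1   1   1
  2   1   0   1   2   3
  3   0   0   1   0   3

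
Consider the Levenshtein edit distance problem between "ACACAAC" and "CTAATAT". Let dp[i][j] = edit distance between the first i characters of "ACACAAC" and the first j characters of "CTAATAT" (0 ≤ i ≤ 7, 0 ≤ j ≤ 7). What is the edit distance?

5

   ''  C  T  A  A  T  A  T
''  0  1  2  3  4  5  6  7
 A  1  1  2  2  3  4  5  6
 C  2  1  2  3  3  4  5  6
 A  3  2  2  2  3  4  4  5
 C  4  3  3  3  3  4  5  5
 A  5  4  4  3  3  4  4  5
 A  6  5  5  4  3  4  4  5
 C  7  6  6  5  4  4  5  5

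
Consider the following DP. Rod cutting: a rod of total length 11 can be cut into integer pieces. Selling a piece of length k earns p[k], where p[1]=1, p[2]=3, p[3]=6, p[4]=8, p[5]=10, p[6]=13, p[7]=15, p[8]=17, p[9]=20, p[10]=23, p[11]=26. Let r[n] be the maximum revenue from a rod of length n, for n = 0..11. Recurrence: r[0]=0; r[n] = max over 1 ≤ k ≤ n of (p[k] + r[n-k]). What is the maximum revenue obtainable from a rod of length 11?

26

   n    0    1    2    3    4    5    6    7    8    9   10   11
r[n]    0    1    3    6    8   10   13   15   17   20   23   26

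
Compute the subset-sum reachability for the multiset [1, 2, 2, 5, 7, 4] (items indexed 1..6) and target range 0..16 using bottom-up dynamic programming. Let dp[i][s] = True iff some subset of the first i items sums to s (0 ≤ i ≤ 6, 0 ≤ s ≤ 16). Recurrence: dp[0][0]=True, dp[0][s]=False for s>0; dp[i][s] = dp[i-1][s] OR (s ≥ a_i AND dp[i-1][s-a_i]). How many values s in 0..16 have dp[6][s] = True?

i\s   0   1   2   3   4   5   6   7   8   9  10  11  12  13  14  15  16
  0   T   F   F   F   F   F   F   F   F   F   F   F   F   F   F   F   F
  1   T   T   F   F   F   F   F   F   F   F   F   F   F   F   F   F   F
  2   T   T   T   T   F   F   F   F   F   F   F   F   F   F   F   F   F
  3   T   T   T   T   T   T   F   F   F   F   F   F   F   F   F   F   F
  4   T   T   T   T   T   T   T   T   T   T   T   F   F   F   F   F   F
  5   T   T   T   T   T   T   T   T   T   T   T   T   T   T   T   T   T
  6   T   T   T   T   T   T   T   T   T   T   T   T   T   T   T   T   T

17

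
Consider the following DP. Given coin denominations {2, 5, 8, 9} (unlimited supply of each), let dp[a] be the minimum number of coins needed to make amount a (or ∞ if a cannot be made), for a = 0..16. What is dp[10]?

 a  0  1  2  3  4  5  6  7  8  9 10 11 12 13 14 15 16
dp  0  -  1  -  2  1  3  2  1  1  2  2  3  2  2  3  2
(- denotes ∞ / unreachable)

2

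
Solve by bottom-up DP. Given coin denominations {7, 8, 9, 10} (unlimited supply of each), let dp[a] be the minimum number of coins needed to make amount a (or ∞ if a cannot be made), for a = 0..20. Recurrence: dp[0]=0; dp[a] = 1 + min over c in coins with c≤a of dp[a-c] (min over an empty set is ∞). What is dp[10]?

1

 a  0  1  2  3  4  5  6  7  8  9 10 11 12 13 14 15 16 17 18 19 20
dp  0  -  -  -  -  -  -  1  1  1  1  -  -  -  2  2  2  2  2  2  2
(- denotes ∞ / unreachable)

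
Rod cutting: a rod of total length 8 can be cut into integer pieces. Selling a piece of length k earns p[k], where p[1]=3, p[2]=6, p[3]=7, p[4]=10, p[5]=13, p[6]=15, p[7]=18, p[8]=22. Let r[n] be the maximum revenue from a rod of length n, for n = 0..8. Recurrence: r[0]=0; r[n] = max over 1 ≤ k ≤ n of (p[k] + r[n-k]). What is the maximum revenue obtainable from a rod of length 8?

24

   n    0    1    2    3    4    5    6    7    8
r[n]    0    3    6    9   12   15   18   21   24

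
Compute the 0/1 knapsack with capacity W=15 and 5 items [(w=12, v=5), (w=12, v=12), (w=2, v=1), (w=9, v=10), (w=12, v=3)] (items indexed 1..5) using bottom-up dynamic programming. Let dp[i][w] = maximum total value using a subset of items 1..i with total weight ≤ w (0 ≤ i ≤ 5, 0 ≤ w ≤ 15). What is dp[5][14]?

i\w   0   1   2   3   4   5   6   7   8   9  10  11  12  13  14  15
  0   0   0   0   0   0   0   0   0   0   0   0   0   0   0   0   0
  1   0   0   0   0   0   0   0   0   0   0   0   0   5   5   5   5
  2   0   0   0   0   0   0   0   0   0   0   0   0  12  12  12  12
  3   0   0   1   1   1   1   1   1   1   1   1   1  12  12  13  13
  4   0   0   1   1   1   1   1   1   1  10  10  11  12  12  13  13
  5   0   0   1   1   1   1   1   1   1  10  10  11  12  12  13  13

13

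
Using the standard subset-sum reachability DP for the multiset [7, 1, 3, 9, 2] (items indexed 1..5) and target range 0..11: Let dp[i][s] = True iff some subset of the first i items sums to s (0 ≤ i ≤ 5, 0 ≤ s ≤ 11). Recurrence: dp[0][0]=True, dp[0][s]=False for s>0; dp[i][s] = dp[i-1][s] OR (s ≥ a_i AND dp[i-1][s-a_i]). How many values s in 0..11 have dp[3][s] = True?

8

i\s   0   1   2   3   4   5   6   7   8   9  10  11
  0   T   F   F   F   F   F   F   F   F   F   F   F
  1   T   F   F   F   F   F   F   T   F   F   F   F
  2   T   T   F   F   F   F   F   T   T   F   F   F
  3   T   T   F   T   T   F   F   T   T   F   T   T
  4   T   T   F   T   T   F   F   T   T   T   T   T
  5   T   T   T   T   T   T   T   T   T   T   T   T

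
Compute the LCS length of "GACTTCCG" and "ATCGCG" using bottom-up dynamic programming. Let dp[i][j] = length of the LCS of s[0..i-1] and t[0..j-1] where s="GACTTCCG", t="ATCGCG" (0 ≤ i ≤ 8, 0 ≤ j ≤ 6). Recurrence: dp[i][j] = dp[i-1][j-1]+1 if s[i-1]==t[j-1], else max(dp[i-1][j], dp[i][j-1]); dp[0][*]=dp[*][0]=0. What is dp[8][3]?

3

   ''  A  T  C  G  C  G
''  0  0  0  0  0  0  0
 G  0  0  0  0  1  1  1
 A  0  1  1  1  1  1  1
 C  0  1  1  2  2  2  2
 T  0  1  2  2  2  2  2
 T  0  1  2  2  2  2  2
 C  0  1  2  3  3  3  3
 C  0  1  2  3  3  4  4
 G  0  1  2  3  4  4  5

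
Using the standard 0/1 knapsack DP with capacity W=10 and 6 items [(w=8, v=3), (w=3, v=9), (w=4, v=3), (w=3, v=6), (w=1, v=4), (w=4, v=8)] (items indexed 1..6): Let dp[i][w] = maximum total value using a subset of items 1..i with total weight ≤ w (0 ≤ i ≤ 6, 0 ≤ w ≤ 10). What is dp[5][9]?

19

i\w   0   1   2   3   4   5   6   7   8   9  10
  0   0   0   0   0   0   0   0   0   0   0   0
  1   0   0   0   0   0   0   0   0   3   3   3
  2   0   0   0   9   9   9   9   9   9   9   9
  3   0   0   0   9   9   9   9  12  12  12  12
  4   0   0   0   9   9   9  15  15  15  15  18
  5   0   4   4   9  13  13  15  19  19  19  19
  6   0   4   4   9  13  13  15  19  21  21  23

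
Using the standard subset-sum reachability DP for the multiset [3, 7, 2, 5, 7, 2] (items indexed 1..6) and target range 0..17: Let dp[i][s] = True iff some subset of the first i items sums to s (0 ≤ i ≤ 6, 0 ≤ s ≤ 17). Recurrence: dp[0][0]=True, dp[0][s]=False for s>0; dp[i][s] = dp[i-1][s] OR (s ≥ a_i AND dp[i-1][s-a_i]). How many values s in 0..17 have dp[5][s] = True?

i\s   0   1   2   3   4   5   6   7   8   9  10  11  12  13  14  15  16  17
  0   T   F   F   F   F   F   F   F   F   F   F   F   F   F   F   F   F   F
  1   T   F   F   T   F   F   F   F   F   F   F   F   F   F   F   F   F   F
  2   T   F   F   T   F   F   F   T   F   F   T   F   F   F   F   F   F   F
  3   T   F   T   T   F   T   F   T   F   T   T   F   T   F   F   F   F   F
  4   T   F   T   T   F   T   F   T   T   T   T   F   T   F   T   T   F   T
  5   T   F   T   T   F   T   F   T   T   T   T   F   T   F   T   T   T   T
  6   T   F   T   T   T   T   F   T   T   T   T   T   T   F   T   T   T   T

13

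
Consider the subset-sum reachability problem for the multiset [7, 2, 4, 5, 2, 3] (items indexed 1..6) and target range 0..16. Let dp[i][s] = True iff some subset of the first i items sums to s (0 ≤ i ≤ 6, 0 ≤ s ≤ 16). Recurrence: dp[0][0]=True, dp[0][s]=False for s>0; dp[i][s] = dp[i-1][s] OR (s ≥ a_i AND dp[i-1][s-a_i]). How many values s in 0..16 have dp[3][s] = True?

8

i\s   0   1   2   3   4   5   6   7   8   9  10  11  12  13  14  15  16
  0   T   F   F   F   F   F   F   F   F   F   F   F   F   F   F   F   F
  1   T   F   F   F   F   F   F   T   F   F   F   F   F   F   F   F   F
  2   T   F   T   F   F   F   F   T   F   T   F   F   F   F   F   F   F
  3   T   F   T   F   T   F   T   T   F   T   F   T   F   T   F   F   F
  4   T   F   T   F   T   T   T   T   F   T   F   T   T   T   T   F   T
  5   T   F   T   F   T   T   T   T   T   T   F   T   T   T   T   T   T
  6   T   F   T   T   T   T   T   T   T   T   T   T   T   T   T   T   T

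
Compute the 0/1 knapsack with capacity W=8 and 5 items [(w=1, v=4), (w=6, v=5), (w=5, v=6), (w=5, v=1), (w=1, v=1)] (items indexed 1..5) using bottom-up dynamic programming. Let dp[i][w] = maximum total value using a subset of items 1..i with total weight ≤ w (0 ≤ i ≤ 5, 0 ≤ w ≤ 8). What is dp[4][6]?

i\w   0   1   2   3   4   5   6   7   8
  0   0   0   0   0   0   0   0   0   0
  1   0   4   4   4   4   4   4   4   4
  2   0   4   4   4   4   4   5   9   9
  3   0   4   4   4   4   6  10  10  10
  4   0   4   4   4   4   6  10  10  10
  5   0   4   5   5   5   6  10  11  11

10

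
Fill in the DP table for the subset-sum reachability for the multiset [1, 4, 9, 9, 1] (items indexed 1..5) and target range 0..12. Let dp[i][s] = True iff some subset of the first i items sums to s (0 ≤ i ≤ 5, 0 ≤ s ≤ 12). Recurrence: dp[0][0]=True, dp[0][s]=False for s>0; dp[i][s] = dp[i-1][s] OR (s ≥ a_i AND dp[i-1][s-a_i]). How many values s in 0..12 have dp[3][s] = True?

i\s   0   1   2   3   4   5   6   7   8   9  10  11  12
  0   T   F   F   F   F   F   F   F   F   F   F   F   F
  1   T   T   F   F   F   F   F   F   F   F   F   F   F
  2   T   T   F   F   T   T   F   F   F   F   F   F   F
  3   T   T   F   F   T   T   F   F   F   T   T   F   F
  4   T   T   F   F   T   T   F   F   F   T   T   F   F
  5   T   T   T   F   T   T   T   F   F   T   T   T   F

6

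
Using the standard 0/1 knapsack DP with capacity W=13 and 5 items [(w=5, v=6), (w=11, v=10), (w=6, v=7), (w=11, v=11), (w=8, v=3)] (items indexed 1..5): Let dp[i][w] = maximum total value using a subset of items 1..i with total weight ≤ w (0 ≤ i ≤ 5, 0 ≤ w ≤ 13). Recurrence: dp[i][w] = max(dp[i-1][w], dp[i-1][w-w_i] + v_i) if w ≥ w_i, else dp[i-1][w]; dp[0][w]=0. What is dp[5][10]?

i\w   0   1   2   3   4   5   6   7   8   9  10  11  12  13
  0   0   0   0   0   0   0   0   0   0   0   0   0   0   0
  1   0   0   0   0   0   6   6   6   6   6   6   6   6   6
  2   0   0   0   0   0   6   6   6   6   6   6  10  10  10
  3   0   0   0   0   0   6   7   7   7   7   7  13  13  13
  4   0   0   0   0   0   6   7   7   7   7   7  13  13  13
  5   0   0   0   0   0   6   7   7   7   7   7  13  13  13

7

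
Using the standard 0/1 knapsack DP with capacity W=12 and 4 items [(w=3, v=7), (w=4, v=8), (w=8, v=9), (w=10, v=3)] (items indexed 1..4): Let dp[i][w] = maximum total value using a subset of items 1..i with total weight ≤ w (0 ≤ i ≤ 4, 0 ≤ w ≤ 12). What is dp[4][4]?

8

i\w   0   1   2   3   4   5   6   7   8   9  10  11  12
  0   0   0   0   0   0   0   0   0   0   0   0   0   0
  1   0   0   0   7   7   7   7   7   7   7   7   7   7
  2   0   0   0   7   8   8   8  15  15  15  15  15  15
  3   0   0   0   7   8   8   8  15  15  15  15  16  17
  4   0   0   0   7   8   8   8  15  15  15  15  16  17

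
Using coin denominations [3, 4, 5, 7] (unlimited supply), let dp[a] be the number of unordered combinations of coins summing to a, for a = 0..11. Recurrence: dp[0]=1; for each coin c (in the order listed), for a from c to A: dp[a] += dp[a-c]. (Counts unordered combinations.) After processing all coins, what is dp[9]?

2

after  coin     0     1     2     3     4     5     6     7     8     9    10    11
          3     1     0     0     1     0     0     1     0     0     1     0     0
          4     1     0     0     1     1     0     1     1     1     1     1     1
          5     1     0     0     1     1     1     1     1     2     2     2     2
          7     1     0     0     1     1     1     1     2     2     2     3     3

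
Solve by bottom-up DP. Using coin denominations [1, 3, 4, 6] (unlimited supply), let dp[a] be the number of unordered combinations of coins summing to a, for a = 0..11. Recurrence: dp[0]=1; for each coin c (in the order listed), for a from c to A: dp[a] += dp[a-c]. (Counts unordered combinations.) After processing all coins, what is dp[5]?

after  coin     0     1     2     3     4     5     6     7     8     9    10    11
          1     1     1     1     1     1     1     1     1     1     1     1     1
          3     1     1     1     2     2     2     3     3     3     4     4     4
          4     1     1     1     2     3     3     4     5     6     7     8     9
          6     1     1     1     2     3     3     5     6     7     9    11    12

3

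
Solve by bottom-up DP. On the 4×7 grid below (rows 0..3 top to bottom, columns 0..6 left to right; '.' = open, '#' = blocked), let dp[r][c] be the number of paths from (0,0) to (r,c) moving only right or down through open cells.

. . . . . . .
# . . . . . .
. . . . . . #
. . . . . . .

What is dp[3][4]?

20

r\c   0   1   2   3   4   5   6
  0   1   1   1   1   1   1   1
  1   0   1   2   3   4   5   6
  2   0   1   3   6  10  15   0
  3   0   1   4  10  20  35  35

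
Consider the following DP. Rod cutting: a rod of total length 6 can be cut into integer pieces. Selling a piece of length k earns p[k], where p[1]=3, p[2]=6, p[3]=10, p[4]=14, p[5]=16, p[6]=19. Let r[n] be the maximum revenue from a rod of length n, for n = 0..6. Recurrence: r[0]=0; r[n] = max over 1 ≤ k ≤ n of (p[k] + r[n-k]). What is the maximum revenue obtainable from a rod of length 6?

20

   n    0    1    2    3    4    5    6
r[n]    0    3    6   10   14   17   20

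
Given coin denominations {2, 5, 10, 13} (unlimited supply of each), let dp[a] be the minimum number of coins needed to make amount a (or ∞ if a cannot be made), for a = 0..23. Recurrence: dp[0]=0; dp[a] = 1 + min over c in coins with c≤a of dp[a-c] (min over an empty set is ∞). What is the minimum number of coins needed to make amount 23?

 a  0  1  2  3  4  5  6  7  8  9 10 11 12 13 14 15 16 17 18 19 20 21 22 23
dp  0  -  1  -  2  1  3  2  4  3  1  4  2  1  3  2  4  3  2  4  2  5  3  2
(- denotes ∞ / unreachable)

2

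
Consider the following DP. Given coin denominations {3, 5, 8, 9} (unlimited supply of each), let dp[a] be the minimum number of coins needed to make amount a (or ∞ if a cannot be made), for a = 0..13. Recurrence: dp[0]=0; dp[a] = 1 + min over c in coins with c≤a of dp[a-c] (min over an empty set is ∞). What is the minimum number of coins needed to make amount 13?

 a  0  1  2  3  4  5  6  7  8  9 10 11 12 13
dp  0  -  -  1  -  1  2  -  1  1  2  2  2  2
(- denotes ∞ / unreachable)

2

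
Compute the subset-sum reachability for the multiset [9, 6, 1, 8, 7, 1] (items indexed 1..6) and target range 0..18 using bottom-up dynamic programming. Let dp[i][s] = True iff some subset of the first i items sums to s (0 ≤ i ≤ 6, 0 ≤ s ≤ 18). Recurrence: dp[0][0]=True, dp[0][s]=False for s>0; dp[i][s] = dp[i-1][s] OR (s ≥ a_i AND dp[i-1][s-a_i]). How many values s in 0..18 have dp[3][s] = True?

8

i\s   0   1   2   3   4   5   6   7   8   9  10  11  12  13  14  15  16  17  18
  0   T   F   F   F   F   F   F   F   F   F   F   F   F   F   F   F   F   F   F
  1   T   F   F   F   F   F   F   F   F   T   F   F   F   F   F   F   F   F   F
  2   T   F   F   F   F   F   T   F   F   T   F   F   F   F   F   T   F   F   F
  3   T   T   F   F   F   F   T   T   F   T   T   F   F   F   F   T   T   F   F
  4   T   T   F   F   F   F   T   T   T   T   T   F   F   F   T   T   T   T   T
  5   T   T   F   F   F   F   T   T   T   T   T   F   F   T   T   T   T   T   T
  6   T   T   T   F   F   F   T   T   T   T   T   T   F   T   T   T   T   T   T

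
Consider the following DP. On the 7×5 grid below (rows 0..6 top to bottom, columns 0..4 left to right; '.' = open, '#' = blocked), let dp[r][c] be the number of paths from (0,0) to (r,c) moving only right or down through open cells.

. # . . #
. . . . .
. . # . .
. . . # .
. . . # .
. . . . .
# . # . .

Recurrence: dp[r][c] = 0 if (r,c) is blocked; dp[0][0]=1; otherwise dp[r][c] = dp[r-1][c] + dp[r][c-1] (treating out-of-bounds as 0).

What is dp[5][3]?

12

r\c   0   1   2   3   4
  0   1   0   0   0   0
  1   1   1   1   1   1
  2   1   2   0   1   2
  3   1   3   3   0   2
  4   1   4   7   0   2
  5   1   5  12  12  14
  6   0   5   0  12  26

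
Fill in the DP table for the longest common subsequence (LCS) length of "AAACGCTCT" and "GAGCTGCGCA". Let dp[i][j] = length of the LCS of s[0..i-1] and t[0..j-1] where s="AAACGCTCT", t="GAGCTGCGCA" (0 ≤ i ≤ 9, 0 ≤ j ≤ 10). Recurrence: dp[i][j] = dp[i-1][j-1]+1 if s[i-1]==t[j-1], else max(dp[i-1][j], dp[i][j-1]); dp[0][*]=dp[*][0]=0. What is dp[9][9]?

5

   ''  G  A  G  C  T  G  C  G  C  A
''  0  0  0  0  0  0  0  0  0  0  0
 A  0  0  1  1  1  1  1  1  1  1  1
 A  0  0  1  1  1  1  1  1  1  1  2
 A  0  0  1  1  1  1  1  1  1  1  2
 C  0  0  1  1  2  2  2  2  2  2  2
 G  0  1  1  2  2  2  3  3  3  3  3
 C  0  1  1  2  3  3  3  4  4  4  4
 T  0  1  1  2  3  4  4  4  4  4  4
 C  0  1  1  2  3  4  4  5  5  5  5
 T  0  1  1  2  3  4  4  5  5  5  5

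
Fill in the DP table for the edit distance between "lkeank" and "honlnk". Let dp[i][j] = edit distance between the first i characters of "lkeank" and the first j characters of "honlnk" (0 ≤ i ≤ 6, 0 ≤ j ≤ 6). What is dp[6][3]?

   ''  h  o  n  l  n  k
''  0  1  2  3  4  5  6
 l  1  1  2  3  3  4  5
 k  2  2  2  3  4  4  4
 e  3  3  3  3  4  5  5
 a  4  4  4  4  4  5  6
 n  5  5  5  4  5  4  5
 k  6  6  6  5  5  5  4

5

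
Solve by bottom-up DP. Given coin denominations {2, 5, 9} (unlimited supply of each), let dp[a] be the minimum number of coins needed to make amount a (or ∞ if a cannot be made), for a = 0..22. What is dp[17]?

 a  0  1  2  3  4  5  6  7  8  9 10 11 12 13 14 15 16 17 18 19 20 21 22
dp  0  -  1  -  2  1  3  2  4  1  2  2  3  3  2  3  3  4  2  3  3  4  4
(- denotes ∞ / unreachable)

4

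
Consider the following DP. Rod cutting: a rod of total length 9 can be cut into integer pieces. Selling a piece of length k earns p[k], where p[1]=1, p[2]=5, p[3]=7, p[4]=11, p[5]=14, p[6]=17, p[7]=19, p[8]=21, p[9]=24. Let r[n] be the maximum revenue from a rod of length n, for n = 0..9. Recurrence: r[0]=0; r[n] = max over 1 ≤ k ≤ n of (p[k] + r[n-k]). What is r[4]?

11

   n    0    1    2    3    4    5    6    7    8    9
r[n]    0    1    5    7   11   14   17   19   22   25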